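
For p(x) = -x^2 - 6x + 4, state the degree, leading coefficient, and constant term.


Highest power of x is 2, with coefficient -1. Constant term is 4.
Degree = 2, leading coefficient = -1, constant term = 4


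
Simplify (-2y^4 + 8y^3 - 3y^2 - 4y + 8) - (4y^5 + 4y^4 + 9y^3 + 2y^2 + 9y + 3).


Distribute the minus sign:
  (-2y^4 + 8y^3 - 3y^2 - 4y + 8)
- (4y^5 + 4y^4 + 9y^3 + 2y^2 + 9y + 3)
Negate second polynomial: -4y^5 - 4y^4 - 9y^3 - 2y^2 - 9y - 3
Add: -4y^5 - 6y^4 - y^3 - 5y^2 - 13y + 5


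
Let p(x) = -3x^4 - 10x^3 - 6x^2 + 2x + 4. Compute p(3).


Using direct substitution:
  -3 * (3)^4 = -243
  -10 * (3)^3 = -270
  -6 * (3)^2 = -54
  2 * (3)^1 = 6
  constant: 4
Sum = -243 - 270 - 54 + 6 + 4 = -557


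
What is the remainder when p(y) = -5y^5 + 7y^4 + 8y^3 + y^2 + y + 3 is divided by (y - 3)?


By the Remainder Theorem, the remainder equals p(3):
  -5*(3)^5 = -1215
  7*(3)^4 = 567
  8*(3)^3 = 216
  1*(3)^2 = 9
  1*(3)^1 = 3
  constant: 3
Sum: -1215 + 567 + 216 + 9 + 3 + 3 = -417


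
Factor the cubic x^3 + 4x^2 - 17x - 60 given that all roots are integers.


Try integer roots (divisors of -60). x=4: p(4)=0.
Divide out (x - 4): quotient is x^2 + 8x + 15.
Factor the quadratic: (x + 3)(x + 5)
Result: (x - 4)(x + 3)(x + 5)


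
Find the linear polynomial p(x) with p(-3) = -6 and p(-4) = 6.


p(x) = mx + b. Using p(-3)=-6, p(-4)=6:
m = (-6 - 6)/(-3 + 4) = -12/1 = -12
b = -6 - m*(-3) = -6 - 36 = -42
p(x) = -12x - 42


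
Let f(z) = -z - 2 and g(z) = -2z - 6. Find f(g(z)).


Substitute g(z) into f:
f(g(z)) = -1*(-2z - 6) + (-2)
Expand and combine: 2z + 4


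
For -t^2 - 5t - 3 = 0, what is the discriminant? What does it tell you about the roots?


D = b^2 - 4ac = (-5)^2 - 4(-1)(-3) = 25 - 12 = 13
Since D > 0: two distinct irrational roots


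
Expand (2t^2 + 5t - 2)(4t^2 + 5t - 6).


Distribute each term of the first polynomial:
  (2t^2)(4t^2 + 5t - 6) = 8t^4 + 10t^3 - 12t^2
  (5t)(4t^2 + 5t - 6) = 20t^3 + 25t^2 - 30t
  (-2)(4t^2 + 5t - 6) = -8t^2 - 10t + 12
Sum: 8t^4 + 30t^3 + 5t^2 - 40t + 12


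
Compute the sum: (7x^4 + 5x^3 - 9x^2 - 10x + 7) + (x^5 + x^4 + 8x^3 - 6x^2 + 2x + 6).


Align terms by degree and add:
  7x^4 + 5x^3 - 9x^2 - 10x + 7
+ x^5 + x^4 + 8x^3 - 6x^2 + 2x + 6
= x^5 + 8x^4 + 13x^3 - 15x^2 - 8x + 13


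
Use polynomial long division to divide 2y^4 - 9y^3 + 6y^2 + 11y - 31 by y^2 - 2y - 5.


(2y^4 - 9y^3 + 6y^2 + 11y - 31) / (y^2 - 2y - 5)
Step 1: 2y^2 * (y^2 - 2y - 5) = 2y^4 - 4y^3 - 10y^2; subtract.
Step 2: -5y * (y^2 - 2y - 5) = -5y^3 + 10y^2 + 25y; subtract.
Step 3: 6 * (y^2 - 2y - 5) = 6y^2 - 12y - 30; subtract.
Quotient: 2y^2 - 5y + 6, Remainder: -2y - 1


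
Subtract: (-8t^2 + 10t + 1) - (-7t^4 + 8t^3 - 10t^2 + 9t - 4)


Distribute the minus sign:
  (-8t^2 + 10t + 1)
- (-7t^4 + 8t^3 - 10t^2 + 9t - 4)
Negate second polynomial: 7t^4 - 8t^3 + 10t^2 - 9t + 4
Add: 7t^4 - 8t^3 + 2t^2 + t + 5


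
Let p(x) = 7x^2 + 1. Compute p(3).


Using direct substitution:
  7 * (3)^2 = 63
  0 * (3)^1 = 0
  constant: 1
Sum = 63 + 0 + 1 = 64


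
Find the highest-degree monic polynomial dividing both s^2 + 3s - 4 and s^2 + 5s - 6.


Factor each:
  s^2 + 3s - 4 = (s - 1)(s + 4)
  s^2 + 5s - 6 = (s - 1)(s + 6)
Common monic factor: s - 1


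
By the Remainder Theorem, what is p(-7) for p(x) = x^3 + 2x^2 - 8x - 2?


By the Remainder Theorem, the remainder equals p(-7):
  1*(-7)^3 = -343
  2*(-7)^2 = 98
  -8*(-7)^1 = 56
  constant: -2
Sum: -343 + 98 + 56 - 2 = -191


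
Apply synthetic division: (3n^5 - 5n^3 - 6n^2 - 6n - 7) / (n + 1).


Synthetic division with c = -1. Coefficients: 3, 0, -5, -6, -6, -7
Bring down 3.
  3 * -1 = -3; -3 + 0 = -3
  -3 * -1 = 3; 3 - 5 = -2
  -2 * -1 = 2; 2 - 6 = -4
  -4 * -1 = 4; 4 - 6 = -2
  -2 * -1 = 2; 2 - 7 = -5
Quotient: 3n^4 - 3n^3 - 2n^2 - 4n - 2, Remainder: -5


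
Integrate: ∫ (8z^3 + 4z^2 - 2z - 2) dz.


Reverse power rule on each term:
  ∫ 8z^3 dz = 2z^4
  ∫ 4z^2 dz = (4/3)z^3
  ∫ -2z dz = -z^2
  ∫ -2 dz = -2z
F(z) = 2z^4 + (4/3)z^3 - z^2 - 2z + C


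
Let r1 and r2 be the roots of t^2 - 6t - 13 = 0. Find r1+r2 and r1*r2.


For at^2+bt+c=0: sum = -b/a, product = c/a.
a=1, b=-6, c=-13
Sum = -(-6)/1 = 6
Product = (-13)/1 = -13


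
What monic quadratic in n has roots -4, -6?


p(n) = (n + 4)(n + 6)
Expand: n^2 + 10n + 24


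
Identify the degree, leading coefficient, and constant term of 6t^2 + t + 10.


Highest power of t is 2, with coefficient 6. Constant term is 10.
Degree = 2, leading coefficient = 6, constant term = 10


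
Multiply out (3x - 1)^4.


Expand (3x - 1)^4 by repeated multiplication:
  (3x - 1)^2 = 9x^2 - 6x + 1
  (3x - 1)^3 = 27x^3 - 27x^2 + 9x - 1
= 81x^4 - 108x^3 + 54x^2 - 12x + 1


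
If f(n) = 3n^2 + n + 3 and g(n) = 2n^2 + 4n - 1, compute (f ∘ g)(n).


Substitute g(n) into f:
f(g(n)) = 3*(2n^2 + 4n - 1)^2 + 1*(2n^2 + 4n - 1) + 3
(2n^2 + 4n - 1)^2 = 4n^4 + 16n^3 + 12n^2 - 8n + 1
Expand and combine: 12n^4 + 48n^3 + 38n^2 - 20n + 5


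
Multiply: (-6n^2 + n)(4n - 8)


Distribute each term of the first polynomial:
  (-6n^2)(4n - 8) = -24n^3 + 48n^2
  (n)(4n - 8) = 4n^2 - 8n
Sum: -24n^3 + 52n^2 - 8n


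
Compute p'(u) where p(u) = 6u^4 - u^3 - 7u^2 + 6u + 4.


Apply the power rule term by term:
  d/du(6u^4) = 24u^3
  d/du(-u^3) = -3u^2
  d/du(-7u^2) = -14u
  d/du(6u) = 6
  d/du(4) = 0
p'(u) = 24u^3 - 3u^2 - 14u + 6


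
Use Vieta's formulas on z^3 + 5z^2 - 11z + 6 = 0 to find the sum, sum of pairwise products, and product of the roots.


Monic cubic z^3+bz^2+cz+d=0: sum=-b, pairwise sum=c, product=-d.
b=5, c=-11, d=6
r1+r2+r3 = -5
r1r2+r1r3+r2r3 = -11
r1r2r3 = -6


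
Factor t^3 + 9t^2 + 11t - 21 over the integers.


Try integer roots (divisors of -21). t=1: p(1)=0.
Divide out (t - 1): quotient is t^2 + 10t + 21.
Factor the quadratic: (t + 3)(t + 7)
Result: (t - 1)(t + 3)(t + 7)


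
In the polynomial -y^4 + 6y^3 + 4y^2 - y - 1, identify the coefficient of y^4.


Read off the coefficient of y^4: -1


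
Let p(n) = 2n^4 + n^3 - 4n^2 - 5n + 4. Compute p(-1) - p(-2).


p(-1) = 6
p(-2) = 22
p(-1) - p(-2) = 6 - 22 = -16


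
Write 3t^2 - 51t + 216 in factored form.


Roots satisfy r1 + r2 = -b/a = 17 and r1*r2 = c/a = 72.
So r1 = 9, r2 = 8.
3t^2 - 51t + 216 = 3(t - r1)(t - r2) = 3(t - 9)(t - 8)


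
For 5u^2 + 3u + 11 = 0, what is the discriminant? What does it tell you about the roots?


D = b^2 - 4ac = (3)^2 - 4(5)(11) = 9 - 220 = -211
Since D < 0: two complex conjugate roots (no real roots)


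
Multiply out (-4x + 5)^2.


Expand (-4x + 5)^2 by repeated multiplication:
= 16x^2 - 40x + 25


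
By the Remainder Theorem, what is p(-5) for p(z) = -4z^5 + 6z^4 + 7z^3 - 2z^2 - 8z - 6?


By the Remainder Theorem, the remainder equals p(-5):
  -4*(-5)^5 = 12500
  6*(-5)^4 = 3750
  7*(-5)^3 = -875
  -2*(-5)^2 = -50
  -8*(-5)^1 = 40
  constant: -6
Sum: 12500 + 3750 - 875 - 50 + 40 - 6 = 15359


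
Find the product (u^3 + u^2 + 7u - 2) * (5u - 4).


Distribute each term of the first polynomial:
  (u^3)(5u - 4) = 5u^4 - 4u^3
  (u^2)(5u - 4) = 5u^3 - 4u^2
  (7u)(5u - 4) = 35u^2 - 28u
  (-2)(5u - 4) = -10u + 8
Sum: 5u^4 + u^3 + 31u^2 - 38u + 8


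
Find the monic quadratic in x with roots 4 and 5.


p(x) = (x - 4)(x - 5)
Expand: x^2 - 9x + 20


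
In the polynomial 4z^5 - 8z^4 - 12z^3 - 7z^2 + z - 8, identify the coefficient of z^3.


Read off the coefficient of z^3: -12


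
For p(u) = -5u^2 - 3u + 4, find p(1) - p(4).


p(1) = -4
p(4) = -88
p(1) - p(4) = -4 + 88 = 84


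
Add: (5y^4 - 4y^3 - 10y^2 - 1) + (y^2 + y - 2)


Align terms by degree and add:
  5y^4 - 4y^3 - 10y^2 - 1
+ y^2 + y - 2
= 5y^4 - 4y^3 - 9y^2 + y - 3


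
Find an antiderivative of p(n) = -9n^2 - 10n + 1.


Reverse power rule on each term:
  ∫ -9n^2 dn = -3n^3
  ∫ -10n dn = -5n^2
  ∫ 1 dn = n
F(n) = -3n^3 - 5n^2 + n + C


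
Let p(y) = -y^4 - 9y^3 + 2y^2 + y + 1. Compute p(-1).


Using direct substitution:
  -1 * (-1)^4 = -1
  -9 * (-1)^3 = 9
  2 * (-1)^2 = 2
  1 * (-1)^1 = -1
  constant: 1
Sum = -1 + 9 + 2 - 1 + 1 = 10


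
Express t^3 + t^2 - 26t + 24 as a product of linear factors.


Try integer roots (divisors of 24). t=-6: p(-6)=0.
Divide out (t + 6): quotient is t^2 - 5t + 4.
Factor the quadratic: (t - 4)(t - 1)
Result: (t + 6)(t - 4)(t - 1)


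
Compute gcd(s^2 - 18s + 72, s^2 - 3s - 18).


Factor each:
  s^2 - 18s + 72 = (s - 6)(s - 12)
  s^2 - 3s - 18 = (s - 6)(s + 3)
Common monic factor: s - 6


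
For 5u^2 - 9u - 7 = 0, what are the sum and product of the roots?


For au^2+bu+c=0: sum = -b/a, product = c/a.
a=5, b=-9, c=-7
Sum = -(-9)/5 = 9/5
Product = (-7)/5 = -7/5


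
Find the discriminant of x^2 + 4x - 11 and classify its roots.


D = b^2 - 4ac = (4)^2 - 4(1)(-11) = 16 + 44 = 60
Since D > 0: two distinct irrational roots


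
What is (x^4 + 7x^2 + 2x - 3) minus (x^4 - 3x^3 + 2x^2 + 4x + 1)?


Distribute the minus sign:
  (x^4 + 7x^2 + 2x - 3)
- (x^4 - 3x^3 + 2x^2 + 4x + 1)
Negate second polynomial: -x^4 + 3x^3 - 2x^2 - 4x - 1
Add: 3x^3 + 5x^2 - 2x - 4


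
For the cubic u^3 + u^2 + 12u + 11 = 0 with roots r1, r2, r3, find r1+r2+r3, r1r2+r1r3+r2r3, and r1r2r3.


Monic cubic u^3+bu^2+cu+d=0: sum=-b, pairwise sum=c, product=-d.
b=1, c=12, d=11
r1+r2+r3 = -1
r1r2+r1r3+r2r3 = 12
r1r2r3 = -11


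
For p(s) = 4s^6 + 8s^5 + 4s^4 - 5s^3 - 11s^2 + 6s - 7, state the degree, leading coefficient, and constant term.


Highest power of s is 6, with coefficient 4. Constant term is -7.
Degree = 6, leading coefficient = 4, constant term = -7


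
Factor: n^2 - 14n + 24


Roots satisfy r1 + r2 = -b/a = 14 and r1*r2 = c/a = 24.
So r1 = 12, r2 = 2.
n^2 - 14n + 24 = (n - r1)(n - r2) = (n - 12)(n - 2)


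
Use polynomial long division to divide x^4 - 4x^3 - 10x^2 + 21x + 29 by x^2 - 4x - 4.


(x^4 - 4x^3 - 10x^2 + 21x + 29) / (x^2 - 4x - 4)
Step 1: x^2 * (x^2 - 4x - 4) = x^4 - 4x^3 - 4x^2; subtract.
Step 2: 0 * (x^2 - 4x - 4) = 0; subtract.
Step 3: -6 * (x^2 - 4x - 4) = -6x^2 + 24x + 24; subtract.
Quotient: x^2 - 6, Remainder: -3x + 5


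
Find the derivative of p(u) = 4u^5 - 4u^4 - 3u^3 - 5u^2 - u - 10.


Apply the power rule term by term:
  d/du(4u^5) = 20u^4
  d/du(-4u^4) = -16u^3
  d/du(-3u^3) = -9u^2
  d/du(-5u^2) = -10u
  d/du(-u) = -1
  d/du(-10) = 0
p'(u) = 20u^4 - 16u^3 - 9u^2 - 10u - 1


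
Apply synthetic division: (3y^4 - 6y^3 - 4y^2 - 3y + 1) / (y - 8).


Synthetic division with c = 8. Coefficients: 3, -6, -4, -3, 1
Bring down 3.
  3 * 8 = 24; 24 - 6 = 18
  18 * 8 = 144; 144 - 4 = 140
  140 * 8 = 1120; 1120 - 3 = 1117
  1117 * 8 = 8936; 8936 + 1 = 8937
Quotient: 3y^3 + 18y^2 + 140y + 1117, Remainder: 8937


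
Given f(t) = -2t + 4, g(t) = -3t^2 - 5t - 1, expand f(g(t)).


Substitute g(t) into f:
f(g(t)) = -2*(-3t^2 - 5t - 1) + 4
Expand and combine: 6t^2 + 10t + 6


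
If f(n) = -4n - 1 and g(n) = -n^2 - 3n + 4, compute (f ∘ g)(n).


Substitute g(n) into f:
f(g(n)) = -4*(-n^2 - 3n + 4) + (-1)
Expand and combine: 4n^2 + 12n - 17


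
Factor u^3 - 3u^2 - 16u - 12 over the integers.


Try integer roots (divisors of -12). u=-1: p(-1)=0.
Divide out (u + 1): quotient is u^2 - 4u - 12.
Factor the quadratic: (u + 2)(u - 6)
Result: (u + 1)(u + 2)(u - 6)


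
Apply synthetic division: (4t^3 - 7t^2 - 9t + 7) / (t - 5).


Synthetic division with c = 5. Coefficients: 4, -7, -9, 7
Bring down 4.
  4 * 5 = 20; 20 - 7 = 13
  13 * 5 = 65; 65 - 9 = 56
  56 * 5 = 280; 280 + 7 = 287
Quotient: 4t^2 + 13t + 56, Remainder: 287


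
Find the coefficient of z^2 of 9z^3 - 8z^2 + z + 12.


Read off the coefficient of z^2: -8


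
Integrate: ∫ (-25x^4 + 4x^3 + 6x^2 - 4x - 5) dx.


Reverse power rule on each term:
  ∫ -25x^4 dx = -5x^5
  ∫ 4x^3 dx = x^4
  ∫ 6x^2 dx = 2x^3
  ∫ -4x dx = -2x^2
  ∫ -5 dx = -5x
F(x) = -5x^5 + x^4 + 2x^3 - 2x^2 - 5x + C


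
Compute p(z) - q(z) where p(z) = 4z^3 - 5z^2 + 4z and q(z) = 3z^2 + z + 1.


Distribute the minus sign:
  (4z^3 - 5z^2 + 4z)
- (3z^2 + z + 1)
Negate second polynomial: -3z^2 - z - 1
Add: 4z^3 - 8z^2 + 3z - 1


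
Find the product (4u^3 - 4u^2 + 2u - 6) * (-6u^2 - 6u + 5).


Distribute each term of the first polynomial:
  (4u^3)(-6u^2 - 6u + 5) = -24u^5 - 24u^4 + 20u^3
  (-4u^2)(-6u^2 - 6u + 5) = 24u^4 + 24u^3 - 20u^2
  (2u)(-6u^2 - 6u + 5) = -12u^3 - 12u^2 + 10u
  (-6)(-6u^2 - 6u + 5) = 36u^2 + 36u - 30
Sum: -24u^5 + 32u^3 + 4u^2 + 46u - 30


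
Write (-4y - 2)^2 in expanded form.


Expand (-4y - 2)^2 by repeated multiplication:
= 16y^2 + 16y + 4


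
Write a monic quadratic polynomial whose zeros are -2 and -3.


p(y) = (y + 2)(y + 3)
Expand: y^2 + 5y + 6


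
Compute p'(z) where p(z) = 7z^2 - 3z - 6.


Apply the power rule term by term:
  d/dz(7z^2) = 14z
  d/dz(-3z) = -3
  d/dz(-6) = 0
p'(z) = 14z - 3


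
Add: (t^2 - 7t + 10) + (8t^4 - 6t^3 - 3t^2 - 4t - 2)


Align terms by degree and add:
  t^2 - 7t + 10
+ 8t^4 - 6t^3 - 3t^2 - 4t - 2
= 8t^4 - 6t^3 - 2t^2 - 11t + 8


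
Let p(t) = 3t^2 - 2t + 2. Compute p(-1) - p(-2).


p(-1) = 7
p(-2) = 18
p(-1) - p(-2) = 7 - 18 = -11


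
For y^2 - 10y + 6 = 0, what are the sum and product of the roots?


For ay^2+by+c=0: sum = -b/a, product = c/a.
a=1, b=-10, c=6
Sum = -(-10)/1 = 10
Product = (6)/1 = 6


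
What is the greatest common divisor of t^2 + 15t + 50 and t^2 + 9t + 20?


Factor each:
  t^2 + 15t + 50 = (t + 5)(t + 10)
  t^2 + 9t + 20 = (t + 5)(t + 4)
Common monic factor: t + 5


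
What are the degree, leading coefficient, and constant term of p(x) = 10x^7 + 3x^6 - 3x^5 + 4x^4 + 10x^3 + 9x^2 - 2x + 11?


Highest power of x is 7, with coefficient 10. Constant term is 11.
Degree = 7, leading coefficient = 10, constant term = 11


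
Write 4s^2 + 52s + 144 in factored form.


Roots satisfy r1 + r2 = -b/a = -13 and r1*r2 = c/a = 36.
So r1 = -4, r2 = -9.
4s^2 + 52s + 144 = 4(s - r1)(s - r2) = 4(s + 4)(s + 9)


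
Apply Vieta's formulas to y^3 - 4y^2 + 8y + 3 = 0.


Monic cubic y^3+by^2+cy+d=0: sum=-b, pairwise sum=c, product=-d.
b=-4, c=8, d=3
r1+r2+r3 = 4
r1r2+r1r3+r2r3 = 8
r1r2r3 = -3


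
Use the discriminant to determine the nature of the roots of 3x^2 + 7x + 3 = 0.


D = b^2 - 4ac = (7)^2 - 4(3)(3) = 49 - 36 = 13
Since D > 0: two distinct irrational roots


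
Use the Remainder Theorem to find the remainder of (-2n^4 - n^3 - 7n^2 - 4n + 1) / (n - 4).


By the Remainder Theorem, the remainder equals p(4):
  -2*(4)^4 = -512
  -1*(4)^3 = -64
  -7*(4)^2 = -112
  -4*(4)^1 = -16
  constant: 1
Sum: -512 - 64 - 112 - 16 + 1 = -703


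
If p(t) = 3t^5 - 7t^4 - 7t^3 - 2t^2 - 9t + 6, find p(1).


Using direct substitution:
  3 * (1)^5 = 3
  -7 * (1)^4 = -7
  -7 * (1)^3 = -7
  -2 * (1)^2 = -2
  -9 * (1)^1 = -9
  constant: 6
Sum = 3 - 7 - 7 - 2 - 9 + 6 = -16


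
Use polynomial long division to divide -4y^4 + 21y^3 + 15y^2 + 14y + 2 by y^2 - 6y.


(-4y^4 + 21y^3 + 15y^2 + 14y + 2) / (y^2 - 6y)
Step 1: -4y^2 * (y^2 - 6y) = -4y^4 + 24y^3; subtract.
Step 2: -3y * (y^2 - 6y) = -3y^3 + 18y^2; subtract.
Step 3: -3 * (y^2 - 6y) = -3y^2 + 18y; subtract.
Quotient: -4y^2 - 3y - 3, Remainder: -4y + 2


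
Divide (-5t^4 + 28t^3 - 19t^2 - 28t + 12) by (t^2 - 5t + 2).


(-5t^4 + 28t^3 - 19t^2 - 28t + 12) / (t^2 - 5t + 2)
Step 1: -5t^2 * (t^2 - 5t + 2) = -5t^4 + 25t^3 - 10t^2; subtract.
Step 2: 3t * (t^2 - 5t + 2) = 3t^3 - 15t^2 + 6t; subtract.
Step 3: 6 * (t^2 - 5t + 2) = 6t^2 - 30t + 12; subtract.
Quotient: -5t^2 + 3t + 6, Remainder: -4t


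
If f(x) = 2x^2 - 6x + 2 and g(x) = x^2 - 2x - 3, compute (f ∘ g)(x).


Substitute g(x) into f:
f(g(x)) = 2*(x^2 - 2x - 3)^2 + (-6)*(x^2 - 2x - 3) + 2
(x^2 - 2x - 3)^2 = x^4 - 4x^3 - 2x^2 + 12x + 9
Expand and combine: 2x^4 - 8x^3 - 10x^2 + 36x + 38


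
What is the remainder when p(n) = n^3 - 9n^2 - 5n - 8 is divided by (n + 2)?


By the Remainder Theorem, the remainder equals p(-2):
  1*(-2)^3 = -8
  -9*(-2)^2 = -36
  -5*(-2)^1 = 10
  constant: -8
Sum: -8 - 36 + 10 - 8 = -42


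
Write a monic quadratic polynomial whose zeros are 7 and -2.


p(t) = (t - 7)(t + 2)
Expand: t^2 - 5t - 14


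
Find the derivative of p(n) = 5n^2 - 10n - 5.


Apply the power rule term by term:
  d/dn(5n^2) = 10n
  d/dn(-10n) = -10
  d/dn(-5) = 0
p'(n) = 10n - 10


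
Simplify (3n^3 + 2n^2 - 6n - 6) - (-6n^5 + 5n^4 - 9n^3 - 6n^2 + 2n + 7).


Distribute the minus sign:
  (3n^3 + 2n^2 - 6n - 6)
- (-6n^5 + 5n^4 - 9n^3 - 6n^2 + 2n + 7)
Negate second polynomial: 6n^5 - 5n^4 + 9n^3 + 6n^2 - 2n - 7
Add: 6n^5 - 5n^4 + 12n^3 + 8n^2 - 8n - 13


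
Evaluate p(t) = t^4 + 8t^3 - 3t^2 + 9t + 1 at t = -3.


Using direct substitution:
  1 * (-3)^4 = 81
  8 * (-3)^3 = -216
  -3 * (-3)^2 = -27
  9 * (-3)^1 = -27
  constant: 1
Sum = 81 - 216 - 27 - 27 + 1 = -188


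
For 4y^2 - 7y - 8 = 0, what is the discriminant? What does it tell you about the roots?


D = b^2 - 4ac = (-7)^2 - 4(4)(-8) = 49 + 128 = 177
Since D > 0: two distinct irrational roots


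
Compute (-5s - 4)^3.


Expand (-5s - 4)^3 by repeated multiplication:
  (-5s - 4)^2 = 25s^2 + 40s + 16
= -125s^3 - 300s^2 - 240s - 64


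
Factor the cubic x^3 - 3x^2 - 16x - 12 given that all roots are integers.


Try integer roots (divisors of -12). x=6: p(6)=0.
Divide out (x - 6): quotient is x^2 + 3x + 2.
Factor the quadratic: (x + 2)(x + 1)
Result: (x - 6)(x + 2)(x + 1)


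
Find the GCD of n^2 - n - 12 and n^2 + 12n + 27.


Factor each:
  n^2 - n - 12 = (n + 3)(n - 4)
  n^2 + 12n + 27 = (n + 3)(n + 9)
Common monic factor: n + 3


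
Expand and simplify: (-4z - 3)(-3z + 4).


Distribute each term of the first polynomial:
  (-4z)(-3z + 4) = 12z^2 - 16z
  (-3)(-3z + 4) = 9z - 12
Sum: 12z^2 - 7z - 12


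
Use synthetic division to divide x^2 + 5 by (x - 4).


Synthetic division with c = 4. Coefficients: 1, 0, 5
Bring down 1.
  1 * 4 = 4; 4 + 0 = 4
  4 * 4 = 16; 16 + 5 = 21
Quotient: x + 4, Remainder: 21


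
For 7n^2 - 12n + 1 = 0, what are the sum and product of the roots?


For an^2+bn+c=0: sum = -b/a, product = c/a.
a=7, b=-12, c=1
Sum = -(-12)/7 = 12/7
Product = (1)/7 = 1/7


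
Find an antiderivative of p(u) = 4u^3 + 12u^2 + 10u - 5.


Reverse power rule on each term:
  ∫ 4u^3 du = u^4
  ∫ 12u^2 du = 4u^3
  ∫ 10u du = 5u^2
  ∫ -5 du = -5u
F(u) = u^4 + 4u^3 + 5u^2 - 5u + C


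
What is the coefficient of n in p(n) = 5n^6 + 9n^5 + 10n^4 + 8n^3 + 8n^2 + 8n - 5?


Read off the coefficient of n: 8


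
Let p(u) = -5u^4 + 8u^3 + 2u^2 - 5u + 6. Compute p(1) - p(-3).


p(1) = 6
p(-3) = -582
p(1) - p(-3) = 6 + 582 = 588


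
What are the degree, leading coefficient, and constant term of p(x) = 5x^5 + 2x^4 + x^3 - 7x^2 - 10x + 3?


Highest power of x is 5, with coefficient 5. Constant term is 3.
Degree = 5, leading coefficient = 5, constant term = 3


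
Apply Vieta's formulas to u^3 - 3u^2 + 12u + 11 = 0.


Monic cubic u^3+bu^2+cu+d=0: sum=-b, pairwise sum=c, product=-d.
b=-3, c=12, d=11
r1+r2+r3 = 3
r1r2+r1r3+r2r3 = 12
r1r2r3 = -11


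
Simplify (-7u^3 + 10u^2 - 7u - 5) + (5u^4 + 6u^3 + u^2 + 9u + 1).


Align terms by degree and add:
  -7u^3 + 10u^2 - 7u - 5
+ 5u^4 + 6u^3 + u^2 + 9u + 1
= 5u^4 - u^3 + 11u^2 + 2u - 4


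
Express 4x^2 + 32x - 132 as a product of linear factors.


Roots satisfy r1 + r2 = -b/a = -8 and r1*r2 = c/a = -33.
So r1 = 3, r2 = -11.
4x^2 + 32x - 132 = 4(x - r1)(x - r2) = 4(x - 3)(x + 11)


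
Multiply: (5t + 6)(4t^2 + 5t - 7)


Distribute each term of the first polynomial:
  (5t)(4t^2 + 5t - 7) = 20t^3 + 25t^2 - 35t
  (6)(4t^2 + 5t - 7) = 24t^2 + 30t - 42
Sum: 20t^3 + 49t^2 - 5t - 42


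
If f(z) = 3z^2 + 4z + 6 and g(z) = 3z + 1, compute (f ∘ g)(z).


Substitute g(z) into f:
f(g(z)) = 3*(3z + 1)^2 + 4*(3z + 1) + 6
(3z + 1)^2 = 9z^2 + 6z + 1
Expand and combine: 27z^2 + 30z + 13


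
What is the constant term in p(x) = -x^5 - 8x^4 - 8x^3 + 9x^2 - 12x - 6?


Read off the constant term: -6


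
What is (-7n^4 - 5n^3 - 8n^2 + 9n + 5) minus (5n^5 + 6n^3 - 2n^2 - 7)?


Distribute the minus sign:
  (-7n^4 - 5n^3 - 8n^2 + 9n + 5)
- (5n^5 + 6n^3 - 2n^2 - 7)
Negate second polynomial: -5n^5 - 6n^3 + 2n^2 + 7
Add: -5n^5 - 7n^4 - 11n^3 - 6n^2 + 9n + 12


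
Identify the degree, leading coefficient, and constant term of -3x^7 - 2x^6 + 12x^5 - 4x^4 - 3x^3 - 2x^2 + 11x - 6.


Highest power of x is 7, with coefficient -3. Constant term is -6.
Degree = 7, leading coefficient = -3, constant term = -6


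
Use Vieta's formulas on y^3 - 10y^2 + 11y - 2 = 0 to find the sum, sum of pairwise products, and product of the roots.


Monic cubic y^3+by^2+cy+d=0: sum=-b, pairwise sum=c, product=-d.
b=-10, c=11, d=-2
r1+r2+r3 = 10
r1r2+r1r3+r2r3 = 11
r1r2r3 = 2


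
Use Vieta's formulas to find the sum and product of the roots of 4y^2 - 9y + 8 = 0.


For ay^2+by+c=0: sum = -b/a, product = c/a.
a=4, b=-9, c=8
Sum = -(-9)/4 = 9/4
Product = (8)/4 = 2


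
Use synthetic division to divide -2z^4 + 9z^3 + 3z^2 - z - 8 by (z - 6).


Synthetic division with c = 6. Coefficients: -2, 9, 3, -1, -8
Bring down -2.
  -2 * 6 = -12; -12 + 9 = -3
  -3 * 6 = -18; -18 + 3 = -15
  -15 * 6 = -90; -90 - 1 = -91
  -91 * 6 = -546; -546 - 8 = -554
Quotient: -2z^3 - 3z^2 - 15z - 91, Remainder: -554


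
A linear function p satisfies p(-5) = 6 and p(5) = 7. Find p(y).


p(y) = my + b. Using p(-5)=6, p(5)=7:
m = (6 - 7)/(-5 - 5) = -1/-10 = 1/10
b = 6 - m*(-5) = 6 + 1/2 = 13/2
p(y) = (1/10)y + (13/2)


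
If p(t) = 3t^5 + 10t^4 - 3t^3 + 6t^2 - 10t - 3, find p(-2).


Using direct substitution:
  3 * (-2)^5 = -96
  10 * (-2)^4 = 160
  -3 * (-2)^3 = 24
  6 * (-2)^2 = 24
  -10 * (-2)^1 = 20
  constant: -3
Sum = -96 + 160 + 24 + 24 + 20 - 3 = 129


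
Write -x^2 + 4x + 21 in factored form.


Roots satisfy r1 + r2 = -b/a = 4 and r1*r2 = c/a = -21.
So r1 = 7, r2 = -3.
-x^2 + 4x + 21 = -(x - r1)(x - r2) = -(x - 7)(x + 3)


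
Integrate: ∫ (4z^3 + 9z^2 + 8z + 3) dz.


Reverse power rule on each term:
  ∫ 4z^3 dz = z^4
  ∫ 9z^2 dz = 3z^3
  ∫ 8z dz = 4z^2
  ∫ 3 dz = 3z
F(z) = z^4 + 3z^3 + 4z^2 + 3z + C


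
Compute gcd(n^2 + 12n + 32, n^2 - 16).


Factor each:
  n^2 + 12n + 32 = (n + 4)(n + 8)
  n^2 - 16 = (n + 4)(n - 4)
Common monic factor: n + 4


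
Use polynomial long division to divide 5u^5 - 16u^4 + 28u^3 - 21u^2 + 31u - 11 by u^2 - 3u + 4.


(5u^5 - 16u^4 + 28u^3 - 21u^2 + 31u - 11) / (u^2 - 3u + 4)
Step 1: 5u^3 * (u^2 - 3u + 4) = 5u^5 - 15u^4 + 20u^3; subtract.
Step 2: -u^2 * (u^2 - 3u + 4) = -u^4 + 3u^3 - 4u^2; subtract.
Step 3: 5u * (u^2 - 3u + 4) = 5u^3 - 15u^2 + 20u; subtract.
Step 4: -2 * (u^2 - 3u + 4) = -2u^2 + 6u - 8; subtract.
Quotient: 5u^3 - u^2 + 5u - 2, Remainder: 5u - 3


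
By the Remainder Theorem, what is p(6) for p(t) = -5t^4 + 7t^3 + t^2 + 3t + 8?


By the Remainder Theorem, the remainder equals p(6):
  -5*(6)^4 = -6480
  7*(6)^3 = 1512
  1*(6)^2 = 36
  3*(6)^1 = 18
  constant: 8
Sum: -6480 + 1512 + 36 + 18 + 8 = -4906


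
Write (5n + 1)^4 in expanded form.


Expand (5n + 1)^4 by repeated multiplication:
  (5n + 1)^2 = 25n^2 + 10n + 1
  (5n + 1)^3 = 125n^3 + 75n^2 + 15n + 1
= 625n^4 + 500n^3 + 150n^2 + 20n + 1


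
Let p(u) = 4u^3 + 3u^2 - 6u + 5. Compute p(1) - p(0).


p(1) = 6
p(0) = 5
p(1) - p(0) = 6 - 5 = 1


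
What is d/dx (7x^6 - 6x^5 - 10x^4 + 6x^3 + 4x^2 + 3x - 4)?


Apply the power rule term by term:
  d/dx(7x^6) = 42x^5
  d/dx(-6x^5) = -30x^4
  d/dx(-10x^4) = -40x^3
  d/dx(6x^3) = 18x^2
  d/dx(4x^2) = 8x
  d/dx(3x) = 3
  d/dx(-4) = 0
p'(x) = 42x^5 - 30x^4 - 40x^3 + 18x^2 + 8x + 3


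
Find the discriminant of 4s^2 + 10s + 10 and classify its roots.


D = b^2 - 4ac = (10)^2 - 4(4)(10) = 100 - 160 = -60
Since D < 0: two complex conjugate roots (no real roots)


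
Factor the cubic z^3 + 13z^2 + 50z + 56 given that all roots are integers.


Try integer roots (divisors of 56). z=-2: p(-2)=0.
Divide out (z + 2): quotient is z^2 + 11z + 28.
Factor the quadratic: (z + 7)(z + 4)
Result: (z + 2)(z + 7)(z + 4)


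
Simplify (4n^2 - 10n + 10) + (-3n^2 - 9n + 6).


Align terms by degree and add:
  4n^2 - 10n + 10
  -3n^2 - 9n + 6
= n^2 - 19n + 16


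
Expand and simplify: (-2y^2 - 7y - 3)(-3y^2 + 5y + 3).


Distribute each term of the first polynomial:
  (-2y^2)(-3y^2 + 5y + 3) = 6y^4 - 10y^3 - 6y^2
  (-7y)(-3y^2 + 5y + 3) = 21y^3 - 35y^2 - 21y
  (-3)(-3y^2 + 5y + 3) = 9y^2 - 15y - 9
Sum: 6y^4 + 11y^3 - 32y^2 - 36y - 9


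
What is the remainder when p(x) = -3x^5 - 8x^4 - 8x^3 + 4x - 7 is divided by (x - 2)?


By the Remainder Theorem, the remainder equals p(2):
  -3*(2)^5 = -96
  -8*(2)^4 = -128
  -8*(2)^3 = -64
  0*(2)^2 = 0
  4*(2)^1 = 8
  constant: -7
Sum: -96 - 128 - 64 + 0 + 8 - 7 = -287


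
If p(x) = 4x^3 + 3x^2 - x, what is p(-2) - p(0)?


p(-2) = -18
p(0) = 0
p(-2) - p(0) = -18 = -18


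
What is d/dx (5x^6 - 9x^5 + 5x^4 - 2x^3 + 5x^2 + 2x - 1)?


Apply the power rule term by term:
  d/dx(5x^6) = 30x^5
  d/dx(-9x^5) = -45x^4
  d/dx(5x^4) = 20x^3
  d/dx(-2x^3) = -6x^2
  d/dx(5x^2) = 10x
  d/dx(2x) = 2
  d/dx(-1) = 0
p'(x) = 30x^5 - 45x^4 + 20x^3 - 6x^2 + 10x + 2


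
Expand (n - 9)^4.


Expand (n - 9)^4 by repeated multiplication:
  (n - 9)^2 = n^2 - 18n + 81
  (n - 9)^3 = n^3 - 27n^2 + 243n - 729
= n^4 - 36n^3 + 486n^2 - 2916n + 6561


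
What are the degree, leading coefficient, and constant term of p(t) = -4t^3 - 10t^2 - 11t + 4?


Highest power of t is 3, with coefficient -4. Constant term is 4.
Degree = 3, leading coefficient = -4, constant term = 4


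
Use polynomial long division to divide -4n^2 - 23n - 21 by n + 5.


(-4n^2 - 23n - 21) / (n + 5)
Step 1: -4n * (n + 5) = -4n^2 - 20n; subtract.
Step 2: -3 * (n + 5) = -3n - 15; subtract.
Quotient: -4n - 3, Remainder: -6


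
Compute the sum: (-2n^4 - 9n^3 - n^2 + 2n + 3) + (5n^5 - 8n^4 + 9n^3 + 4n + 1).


Align terms by degree and add:
  -2n^4 - 9n^3 - n^2 + 2n + 3
+ 5n^5 - 8n^4 + 9n^3 + 4n + 1
= 5n^5 - 10n^4 - n^2 + 6n + 4


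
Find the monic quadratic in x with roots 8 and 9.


p(x) = (x - 8)(x - 9)
Expand: x^2 - 17x + 72


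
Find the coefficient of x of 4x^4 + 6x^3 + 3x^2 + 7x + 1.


Read off the coefficient of x: 7


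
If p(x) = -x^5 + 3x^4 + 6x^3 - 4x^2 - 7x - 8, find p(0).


Using direct substitution:
  -1 * (0)^5 = 0
  3 * (0)^4 = 0
  6 * (0)^3 = 0
  -4 * (0)^2 = 0
  -7 * (0)^1 = 0
  constant: -8
Sum = 0 + 0 + 0 + 0 + 0 - 8 = -8


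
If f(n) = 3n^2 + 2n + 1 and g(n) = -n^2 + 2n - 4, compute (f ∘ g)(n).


Substitute g(n) into f:
f(g(n)) = 3*(-n^2 + 2n - 4)^2 + 2*(-n^2 + 2n - 4) + 1
(-n^2 + 2n - 4)^2 = n^4 - 4n^3 + 12n^2 - 16n + 16
Expand and combine: 3n^4 - 12n^3 + 34n^2 - 44n + 41


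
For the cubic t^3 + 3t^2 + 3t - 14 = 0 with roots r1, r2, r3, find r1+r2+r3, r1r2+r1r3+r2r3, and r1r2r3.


Monic cubic t^3+bt^2+ct+d=0: sum=-b, pairwise sum=c, product=-d.
b=3, c=3, d=-14
r1+r2+r3 = -3
r1r2+r1r3+r2r3 = 3
r1r2r3 = 14


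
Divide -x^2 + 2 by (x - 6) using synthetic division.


Synthetic division with c = 6. Coefficients: -1, 0, 2
Bring down -1.
  -1 * 6 = -6; -6 + 0 = -6
  -6 * 6 = -36; -36 + 2 = -34
Quotient: -x - 6, Remainder: -34


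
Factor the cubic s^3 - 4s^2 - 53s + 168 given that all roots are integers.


Try integer roots (divisors of 168). s=3: p(3)=0.
Divide out (s - 3): quotient is s^2 - s - 56.
Factor the quadratic: (s - 8)(s + 7)
Result: (s - 3)(s - 8)(s + 7)


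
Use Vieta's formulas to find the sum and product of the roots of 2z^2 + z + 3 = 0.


For az^2+bz+c=0: sum = -b/a, product = c/a.
a=2, b=1, c=3
Sum = -(1)/2 = -1/2
Product = (3)/2 = 3/2


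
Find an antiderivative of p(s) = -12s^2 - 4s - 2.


Reverse power rule on each term:
  ∫ -12s^2 ds = -4s^3
  ∫ -4s ds = -2s^2
  ∫ -2 ds = -2s
F(s) = -4s^3 - 2s^2 - 2s + C


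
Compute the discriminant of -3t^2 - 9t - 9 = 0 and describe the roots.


D = b^2 - 4ac = (-9)^2 - 4(-3)(-9) = 81 - 108 = -27
Since D < 0: two complex conjugate roots (no real roots)


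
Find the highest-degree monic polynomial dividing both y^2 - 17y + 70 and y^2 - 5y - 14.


Factor each:
  y^2 - 17y + 70 = (y - 7)(y - 10)
  y^2 - 5y - 14 = (y - 7)(y + 2)
Common monic factor: y - 7


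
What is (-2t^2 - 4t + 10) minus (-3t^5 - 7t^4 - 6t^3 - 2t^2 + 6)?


Distribute the minus sign:
  (-2t^2 - 4t + 10)
- (-3t^5 - 7t^4 - 6t^3 - 2t^2 + 6)
Negate second polynomial: 3t^5 + 7t^4 + 6t^3 + 2t^2 - 6
Add: 3t^5 + 7t^4 + 6t^3 - 4t + 4


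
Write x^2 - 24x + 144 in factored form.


Roots satisfy r1 + r2 = -b/a = 24 and r1*r2 = c/a = 144.
So r1 = 12, r2 = 12.
x^2 - 24x + 144 = (x - r1)(x - r2) = (x - 12)(x - 12)


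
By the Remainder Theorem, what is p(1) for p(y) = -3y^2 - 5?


By the Remainder Theorem, the remainder equals p(1):
  -3*(1)^2 = -3
  0*(1)^1 = 0
  constant: -5
Sum: -3 + 0 - 5 = -8


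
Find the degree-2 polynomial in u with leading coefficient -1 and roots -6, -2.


p(u) = -(u + 6)(u + 2)
Expand: -u^2 - 8u - 12


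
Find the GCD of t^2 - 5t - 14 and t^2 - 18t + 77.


Factor each:
  t^2 - 5t - 14 = (t - 7)(t + 2)
  t^2 - 18t + 77 = (t - 7)(t - 11)
Common monic factor: t - 7


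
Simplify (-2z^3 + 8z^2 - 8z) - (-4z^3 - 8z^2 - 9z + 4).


Distribute the minus sign:
  (-2z^3 + 8z^2 - 8z)
- (-4z^3 - 8z^2 - 9z + 4)
Negate second polynomial: 4z^3 + 8z^2 + 9z - 4
Add: 2z^3 + 16z^2 + z - 4


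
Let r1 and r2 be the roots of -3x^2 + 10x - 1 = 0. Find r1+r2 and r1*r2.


For ax^2+bx+c=0: sum = -b/a, product = c/a.
a=-3, b=10, c=-1
Sum = -(10)/-3 = 10/3
Product = (-1)/-3 = 1/3


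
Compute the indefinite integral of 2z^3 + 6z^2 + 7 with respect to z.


Reverse power rule on each term:
  ∫ 2z^3 dz = (1/2)z^4
  ∫ 6z^2 dz = 2z^3
  ∫ 7 dz = 7z
F(z) = (1/2)z^4 + 2z^3 + 7z + C


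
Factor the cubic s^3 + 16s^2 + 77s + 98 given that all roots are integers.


Try integer roots (divisors of 98). s=-7: p(-7)=0.
Divide out (s + 7): quotient is s^2 + 9s + 14.
Factor the quadratic: (s + 7)(s + 2)
Result: (s + 7)(s + 7)(s + 2)


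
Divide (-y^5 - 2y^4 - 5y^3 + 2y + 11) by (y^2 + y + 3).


(-y^5 - 2y^4 - 5y^3 + 2y + 11) / (y^2 + y + 3)
Step 1: -y^3 * (y^2 + y + 3) = -y^5 - y^4 - 3y^3; subtract.
Step 2: -y^2 * (y^2 + y + 3) = -y^4 - y^3 - 3y^2; subtract.
Step 3: -y * (y^2 + y + 3) = -y^3 - y^2 - 3y; subtract.
Step 4: 4 * (y^2 + y + 3) = 4y^2 + 4y + 12; subtract.
Quotient: -y^3 - y^2 - y + 4, Remainder: y - 1


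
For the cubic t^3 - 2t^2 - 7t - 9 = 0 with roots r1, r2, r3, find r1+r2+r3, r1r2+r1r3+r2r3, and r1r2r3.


Monic cubic t^3+bt^2+ct+d=0: sum=-b, pairwise sum=c, product=-d.
b=-2, c=-7, d=-9
r1+r2+r3 = 2
r1r2+r1r3+r2r3 = -7
r1r2r3 = 9


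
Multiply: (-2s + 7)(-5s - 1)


Distribute each term of the first polynomial:
  (-2s)(-5s - 1) = 10s^2 + 2s
  (7)(-5s - 1) = -35s - 7
Sum: 10s^2 - 33s - 7


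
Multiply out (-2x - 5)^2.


Expand (-2x - 5)^2 by repeated multiplication:
= 4x^2 + 20x + 25


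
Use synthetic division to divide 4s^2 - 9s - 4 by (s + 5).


Synthetic division with c = -5. Coefficients: 4, -9, -4
Bring down 4.
  4 * -5 = -20; -20 - 9 = -29
  -29 * -5 = 145; 145 - 4 = 141
Quotient: 4s - 29, Remainder: 141


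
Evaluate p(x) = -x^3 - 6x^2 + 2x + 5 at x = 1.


Using direct substitution:
  -1 * (1)^3 = -1
  -6 * (1)^2 = -6
  2 * (1)^1 = 2
  constant: 5
Sum = -1 - 6 + 2 + 5 = 0


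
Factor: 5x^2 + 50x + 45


Roots satisfy r1 + r2 = -b/a = -10 and r1*r2 = c/a = 9.
So r1 = -1, r2 = -9.
5x^2 + 50x + 45 = 5(x - r1)(x - r2) = 5(x + 1)(x + 9)


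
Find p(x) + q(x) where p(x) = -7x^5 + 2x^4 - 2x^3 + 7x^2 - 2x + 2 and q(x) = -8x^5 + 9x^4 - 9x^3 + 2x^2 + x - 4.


Align terms by degree and add:
  -7x^5 + 2x^4 - 2x^3 + 7x^2 - 2x + 2
  -8x^5 + 9x^4 - 9x^3 + 2x^2 + x - 4
= -15x^5 + 11x^4 - 11x^3 + 9x^2 - x - 2


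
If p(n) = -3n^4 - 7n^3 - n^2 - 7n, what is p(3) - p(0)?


p(3) = -462
p(0) = 0
p(3) - p(0) = -462 = -462


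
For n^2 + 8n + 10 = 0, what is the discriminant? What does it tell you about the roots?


D = b^2 - 4ac = (8)^2 - 4(1)(10) = 64 - 40 = 24
Since D > 0: two distinct irrational roots


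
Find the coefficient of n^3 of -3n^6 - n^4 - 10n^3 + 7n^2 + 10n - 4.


Read off the coefficient of n^3: -10


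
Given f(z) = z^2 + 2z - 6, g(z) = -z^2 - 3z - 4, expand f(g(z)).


Substitute g(z) into f:
f(g(z)) = 1*(-z^2 - 3z - 4)^2 + 2*(-z^2 - 3z - 4) + (-6)
(-z^2 - 3z - 4)^2 = z^4 + 6z^3 + 17z^2 + 24z + 16
Expand and combine: z^4 + 6z^3 + 15z^2 + 18z + 2


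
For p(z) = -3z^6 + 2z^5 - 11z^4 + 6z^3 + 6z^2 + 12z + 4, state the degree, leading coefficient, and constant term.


Highest power of z is 6, with coefficient -3. Constant term is 4.
Degree = 6, leading coefficient = -3, constant term = 4


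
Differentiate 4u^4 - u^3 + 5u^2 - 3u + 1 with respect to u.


Apply the power rule term by term:
  d/du(4u^4) = 16u^3
  d/du(-u^3) = -3u^2
  d/du(5u^2) = 10u
  d/du(-3u) = -3
  d/du(1) = 0
p'(u) = 16u^3 - 3u^2 + 10u - 3


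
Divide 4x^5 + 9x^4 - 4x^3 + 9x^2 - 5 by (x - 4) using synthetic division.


Synthetic division with c = 4. Coefficients: 4, 9, -4, 9, 0, -5
Bring down 4.
  4 * 4 = 16; 16 + 9 = 25
  25 * 4 = 100; 100 - 4 = 96
  96 * 4 = 384; 384 + 9 = 393
  393 * 4 = 1572; 1572 + 0 = 1572
  1572 * 4 = 6288; 6288 - 5 = 6283
Quotient: 4x^4 + 25x^3 + 96x^2 + 393x + 1572, Remainder: 6283


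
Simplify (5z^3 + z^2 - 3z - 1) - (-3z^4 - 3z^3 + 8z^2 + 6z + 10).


Distribute the minus sign:
  (5z^3 + z^2 - 3z - 1)
- (-3z^4 - 3z^3 + 8z^2 + 6z + 10)
Negate second polynomial: 3z^4 + 3z^3 - 8z^2 - 6z - 10
Add: 3z^4 + 8z^3 - 7z^2 - 9z - 11


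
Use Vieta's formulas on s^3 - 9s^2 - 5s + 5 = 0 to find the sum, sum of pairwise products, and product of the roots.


Monic cubic s^3+bs^2+cs+d=0: sum=-b, pairwise sum=c, product=-d.
b=-9, c=-5, d=5
r1+r2+r3 = 9
r1r2+r1r3+r2r3 = -5
r1r2r3 = -5


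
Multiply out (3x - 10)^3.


Expand (3x - 10)^3 by repeated multiplication:
  (3x - 10)^2 = 9x^2 - 60x + 100
= 27x^3 - 270x^2 + 900x - 1000


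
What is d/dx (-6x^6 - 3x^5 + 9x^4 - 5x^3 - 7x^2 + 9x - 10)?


Apply the power rule term by term:
  d/dx(-6x^6) = -36x^5
  d/dx(-3x^5) = -15x^4
  d/dx(9x^4) = 36x^3
  d/dx(-5x^3) = -15x^2
  d/dx(-7x^2) = -14x
  d/dx(9x) = 9
  d/dx(-10) = 0
p'(x) = -36x^5 - 15x^4 + 36x^3 - 15x^2 - 14x + 9


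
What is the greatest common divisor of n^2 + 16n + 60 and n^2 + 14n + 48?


Factor each:
  n^2 + 16n + 60 = (n + 6)(n + 10)
  n^2 + 14n + 48 = (n + 6)(n + 8)
Common monic factor: n + 6


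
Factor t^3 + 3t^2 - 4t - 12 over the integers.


Try integer roots (divisors of -12). t=-3: p(-3)=0.
Divide out (t + 3): quotient is t^2 - 4.
Factor the quadratic: (t + 2)(t - 2)
Result: (t + 3)(t + 2)(t - 2)


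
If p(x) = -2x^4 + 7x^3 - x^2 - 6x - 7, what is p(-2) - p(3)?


p(-2) = -87
p(3) = -7
p(-2) - p(3) = -87 + 7 = -80


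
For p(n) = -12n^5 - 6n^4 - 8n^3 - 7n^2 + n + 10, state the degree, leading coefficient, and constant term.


Highest power of n is 5, with coefficient -12. Constant term is 10.
Degree = 5, leading coefficient = -12, constant term = 10


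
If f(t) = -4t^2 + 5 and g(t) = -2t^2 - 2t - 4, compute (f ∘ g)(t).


Substitute g(t) into f:
f(g(t)) = -4*(-2t^2 - 2t - 4)^2 + 5
(-2t^2 - 2t - 4)^2 = 4t^4 + 8t^3 + 20t^2 + 16t + 16
Expand and combine: -16t^4 - 32t^3 - 80t^2 - 64t - 59


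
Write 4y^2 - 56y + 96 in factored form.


Roots satisfy r1 + r2 = -b/a = 14 and r1*r2 = c/a = 24.
So r1 = 12, r2 = 2.
4y^2 - 56y + 96 = 4(y - r1)(y - r2) = 4(y - 12)(y - 2)


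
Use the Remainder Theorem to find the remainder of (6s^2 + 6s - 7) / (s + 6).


By the Remainder Theorem, the remainder equals p(-6):
  6*(-6)^2 = 216
  6*(-6)^1 = -36
  constant: -7
Sum: 216 - 36 - 7 = 173


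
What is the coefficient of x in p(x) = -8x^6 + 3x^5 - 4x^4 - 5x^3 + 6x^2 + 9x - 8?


Read off the coefficient of x: 9


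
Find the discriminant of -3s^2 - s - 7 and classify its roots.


D = b^2 - 4ac = (-1)^2 - 4(-3)(-7) = 1 - 84 = -83
Since D < 0: two complex conjugate roots (no real roots)


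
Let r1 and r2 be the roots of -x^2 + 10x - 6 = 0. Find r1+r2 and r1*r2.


For ax^2+bx+c=0: sum = -b/a, product = c/a.
a=-1, b=10, c=-6
Sum = -(10)/-1 = 10
Product = (-6)/-1 = 6


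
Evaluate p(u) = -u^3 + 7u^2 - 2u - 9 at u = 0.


Using direct substitution:
  -1 * (0)^3 = 0
  7 * (0)^2 = 0
  -2 * (0)^1 = 0
  constant: -9
Sum = 0 + 0 + 0 - 9 = -9


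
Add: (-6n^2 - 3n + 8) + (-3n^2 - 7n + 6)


Align terms by degree and add:
  -6n^2 - 3n + 8
  -3n^2 - 7n + 6
= -9n^2 - 10n + 14


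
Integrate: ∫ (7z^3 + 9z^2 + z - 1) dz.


Reverse power rule on each term:
  ∫ 7z^3 dz = (7/4)z^4
  ∫ 9z^2 dz = 3z^3
  ∫ z dz = (1/2)z^2
  ∫ -1 dz = -z
F(z) = (7/4)z^4 + 3z^3 + (1/2)z^2 - z + C


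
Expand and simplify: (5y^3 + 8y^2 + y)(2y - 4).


Distribute each term of the first polynomial:
  (5y^3)(2y - 4) = 10y^4 - 20y^3
  (8y^2)(2y - 4) = 16y^3 - 32y^2
  (y)(2y - 4) = 2y^2 - 4y
Sum: 10y^4 - 4y^3 - 30y^2 - 4y


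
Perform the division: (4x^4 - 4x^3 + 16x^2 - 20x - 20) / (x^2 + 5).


(4x^4 - 4x^3 + 16x^2 - 20x - 20) / (x^2 + 5)
Step 1: 4x^2 * (x^2 + 5) = 4x^4 + 20x^2; subtract.
Step 2: -4x * (x^2 + 5) = -4x^3 - 20x; subtract.
Step 3: -4 * (x^2 + 5) = -4x^2 - 20; subtract.
Quotient: 4x^2 - 4x - 4, Remainder: 0


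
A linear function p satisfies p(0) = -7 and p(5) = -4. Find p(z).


p(z) = mz + b. Using p(0)=-7, p(5)=-4:
m = (-7 + 4)/(0 - 5) = -3/-5 = 3/5
b = -7 - m*(0) = -7 = -7
p(z) = (3/5)z - 7


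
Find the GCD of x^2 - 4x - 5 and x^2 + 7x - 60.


Factor each:
  x^2 - 4x - 5 = (x - 5)(x + 1)
  x^2 + 7x - 60 = (x - 5)(x + 12)
Common monic factor: x - 5


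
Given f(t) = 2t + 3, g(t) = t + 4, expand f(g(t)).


Substitute g(t) into f:
f(g(t)) = 2*(t + 4) + 3
Expand and combine: 2t + 11


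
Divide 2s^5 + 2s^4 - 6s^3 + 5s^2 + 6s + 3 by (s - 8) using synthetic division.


Synthetic division with c = 8. Coefficients: 2, 2, -6, 5, 6, 3
Bring down 2.
  2 * 8 = 16; 16 + 2 = 18
  18 * 8 = 144; 144 - 6 = 138
  138 * 8 = 1104; 1104 + 5 = 1109
  1109 * 8 = 8872; 8872 + 6 = 8878
  8878 * 8 = 71024; 71024 + 3 = 71027
Quotient: 2s^4 + 18s^3 + 138s^2 + 1109s + 8878, Remainder: 71027


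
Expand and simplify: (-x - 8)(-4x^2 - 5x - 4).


Distribute each term of the first polynomial:
  (-x)(-4x^2 - 5x - 4) = 4x^3 + 5x^2 + 4x
  (-8)(-4x^2 - 5x - 4) = 32x^2 + 40x + 32
Sum: 4x^3 + 37x^2 + 44x + 32


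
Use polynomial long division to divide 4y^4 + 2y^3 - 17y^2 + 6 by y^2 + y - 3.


(4y^4 + 2y^3 - 17y^2 + 6) / (y^2 + y - 3)
Step 1: 4y^2 * (y^2 + y - 3) = 4y^4 + 4y^3 - 12y^2; subtract.
Step 2: -2y * (y^2 + y - 3) = -2y^3 - 2y^2 + 6y; subtract.
Step 3: -3 * (y^2 + y - 3) = -3y^2 - 3y + 9; subtract.
Quotient: 4y^2 - 2y - 3, Remainder: -3y - 3


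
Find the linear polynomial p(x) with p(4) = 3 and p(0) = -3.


p(x) = mx + b. Using p(4)=3, p(0)=-3:
m = (3 + 3)/(4) = 6/4 = 3/2
b = 3 - m*(4) = 3 - 6 = -3
p(x) = (3/2)x - 3


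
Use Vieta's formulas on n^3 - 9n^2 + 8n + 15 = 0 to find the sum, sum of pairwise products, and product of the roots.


Monic cubic n^3+bn^2+cn+d=0: sum=-b, pairwise sum=c, product=-d.
b=-9, c=8, d=15
r1+r2+r3 = 9
r1r2+r1r3+r2r3 = 8
r1r2r3 = -15


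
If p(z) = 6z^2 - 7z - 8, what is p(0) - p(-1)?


p(0) = -8
p(-1) = 5
p(0) - p(-1) = -8 - 5 = -13


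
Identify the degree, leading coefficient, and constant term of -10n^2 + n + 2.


Highest power of n is 2, with coefficient -10. Constant term is 2.
Degree = 2, leading coefficient = -10, constant term = 2


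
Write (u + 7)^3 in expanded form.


Expand (u + 7)^3 by repeated multiplication:
  (u + 7)^2 = u^2 + 14u + 49
= u^3 + 21u^2 + 147u + 343
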